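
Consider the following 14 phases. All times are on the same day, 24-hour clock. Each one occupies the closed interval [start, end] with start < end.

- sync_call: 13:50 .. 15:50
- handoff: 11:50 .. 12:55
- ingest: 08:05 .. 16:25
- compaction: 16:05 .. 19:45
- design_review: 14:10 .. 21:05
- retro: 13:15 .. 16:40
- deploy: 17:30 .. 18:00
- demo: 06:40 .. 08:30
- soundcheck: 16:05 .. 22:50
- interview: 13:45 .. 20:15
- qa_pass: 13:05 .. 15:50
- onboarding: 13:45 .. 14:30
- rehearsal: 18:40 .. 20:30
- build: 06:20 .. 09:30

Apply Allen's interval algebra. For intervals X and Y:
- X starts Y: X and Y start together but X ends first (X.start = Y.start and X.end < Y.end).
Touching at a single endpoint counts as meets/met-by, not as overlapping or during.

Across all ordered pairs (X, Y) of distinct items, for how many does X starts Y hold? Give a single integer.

Checking all 182 ordered pairs for relation 'starts'; matching pairs in alphabetical order:
(compaction, soundcheck): compaction starts soundcheck ✓
(onboarding, interview): onboarding starts interview ✓
Count: 2.

2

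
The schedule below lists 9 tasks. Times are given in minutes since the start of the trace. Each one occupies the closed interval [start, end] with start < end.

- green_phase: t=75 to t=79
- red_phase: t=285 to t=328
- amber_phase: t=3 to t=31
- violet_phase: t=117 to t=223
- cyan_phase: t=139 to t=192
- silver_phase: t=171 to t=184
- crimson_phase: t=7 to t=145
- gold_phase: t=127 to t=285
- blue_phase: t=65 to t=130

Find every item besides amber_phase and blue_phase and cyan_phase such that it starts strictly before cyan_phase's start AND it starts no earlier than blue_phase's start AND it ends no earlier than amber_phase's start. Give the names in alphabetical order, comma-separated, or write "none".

Conditions: its start is strictly before cyan_phase's start (X.start < t=139) AND its start is no earlier than blue_phase's start (X.start >= t=65) AND its end is no earlier than amber_phase's start (X.end >= t=3).
crimson_phase: start t=7 < t=139? ✓; start t=7 >= t=65? ✗; end t=145 >= t=3? ✓ → no.
gold_phase: start t=127 < t=139? ✓; start t=127 >= t=65? ✓; end t=285 >= t=3? ✓ → yes.
green_phase: start t=75 < t=139? ✓; start t=75 >= t=65? ✓; end t=79 >= t=3? ✓ → yes.
red_phase: start t=285 < t=139? ✗; start t=285 >= t=65? ✓; end t=328 >= t=3? ✓ → no.
silver_phase: start t=171 < t=139? ✗; start t=171 >= t=65? ✓; end t=184 >= t=3? ✓ → no.
violet_phase: start t=117 < t=139? ✓; start t=117 >= t=65? ✓; end t=223 >= t=3? ✓ → yes.
Result: gold_phase, green_phase, violet_phase.

gold_phase, green_phase, violet_phase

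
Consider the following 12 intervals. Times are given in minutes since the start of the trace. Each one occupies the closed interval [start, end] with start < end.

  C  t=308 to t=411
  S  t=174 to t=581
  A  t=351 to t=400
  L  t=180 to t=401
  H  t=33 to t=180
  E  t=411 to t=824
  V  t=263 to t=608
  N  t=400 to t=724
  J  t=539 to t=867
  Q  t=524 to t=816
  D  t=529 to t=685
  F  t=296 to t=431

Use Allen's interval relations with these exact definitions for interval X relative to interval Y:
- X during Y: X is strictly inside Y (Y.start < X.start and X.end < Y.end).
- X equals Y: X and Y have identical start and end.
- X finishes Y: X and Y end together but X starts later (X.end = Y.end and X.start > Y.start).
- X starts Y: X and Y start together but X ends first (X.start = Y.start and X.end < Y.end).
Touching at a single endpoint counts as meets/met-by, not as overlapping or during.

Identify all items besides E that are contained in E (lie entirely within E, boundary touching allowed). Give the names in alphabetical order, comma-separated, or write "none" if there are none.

D, Q

Target E = [t=411, t=824].
A [t=351, t=400] → before → no.
C [t=308, t=411] → meets → no.
D [t=529, t=685] → during → yes.
F [t=296, t=431] → overlaps → no.
H [t=33, t=180] → before → no.
J [t=539, t=867] → overlapped-by → no.
L [t=180, t=401] → before → no.
N [t=400, t=724] → overlaps → no.
Q [t=524, t=816] → during → yes.
S [t=174, t=581] → overlaps → no.
V [t=263, t=608] → overlaps → no.
Result: D, Q.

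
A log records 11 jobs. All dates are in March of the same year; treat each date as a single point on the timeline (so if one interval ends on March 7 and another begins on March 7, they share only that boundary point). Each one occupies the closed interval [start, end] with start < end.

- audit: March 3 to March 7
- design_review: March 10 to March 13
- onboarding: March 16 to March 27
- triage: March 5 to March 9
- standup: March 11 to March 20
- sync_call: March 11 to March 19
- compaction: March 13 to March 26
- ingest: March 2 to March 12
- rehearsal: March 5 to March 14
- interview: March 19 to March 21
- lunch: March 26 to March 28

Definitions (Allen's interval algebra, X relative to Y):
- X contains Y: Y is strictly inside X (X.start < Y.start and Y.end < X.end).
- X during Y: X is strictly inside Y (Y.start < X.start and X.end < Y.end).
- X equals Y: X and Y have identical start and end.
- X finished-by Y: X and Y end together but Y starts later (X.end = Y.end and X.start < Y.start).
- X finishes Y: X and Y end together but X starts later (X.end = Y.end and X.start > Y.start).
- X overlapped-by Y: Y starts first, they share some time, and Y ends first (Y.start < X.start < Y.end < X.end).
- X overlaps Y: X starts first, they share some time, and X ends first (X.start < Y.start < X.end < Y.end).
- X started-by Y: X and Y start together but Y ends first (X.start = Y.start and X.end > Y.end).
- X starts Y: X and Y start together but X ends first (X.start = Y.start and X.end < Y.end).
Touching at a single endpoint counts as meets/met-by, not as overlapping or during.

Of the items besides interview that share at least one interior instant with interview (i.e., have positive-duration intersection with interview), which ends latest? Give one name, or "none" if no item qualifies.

onboarding

Target interview = [March 19, March 21].
audit [March 3, March 7] → before → excluded.
compaction [March 13, March 26] → contains → candidate.
design_review [March 10, March 13] → before → excluded.
ingest [March 2, March 12] → before → excluded.
lunch [March 26, March 28] → after → excluded.
onboarding [March 16, March 27] → contains → candidate.
rehearsal [March 5, March 14] → before → excluded.
standup [March 11, March 20] → overlaps → candidate.
sync_call [March 11, March 19] → meets → excluded.
triage [March 5, March 9] → before → excluded.
Among candidates, latest end is March 27 → onboarding.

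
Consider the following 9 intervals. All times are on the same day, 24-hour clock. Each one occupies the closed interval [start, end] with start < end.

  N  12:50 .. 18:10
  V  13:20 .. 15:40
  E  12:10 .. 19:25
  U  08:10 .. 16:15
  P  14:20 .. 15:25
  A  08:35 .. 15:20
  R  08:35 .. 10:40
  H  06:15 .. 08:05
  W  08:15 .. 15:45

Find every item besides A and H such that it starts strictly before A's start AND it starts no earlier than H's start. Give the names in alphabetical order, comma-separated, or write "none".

Conditions: its start is strictly before A's start (X.start < 08:35) AND its start is no earlier than H's start (X.start >= 06:15).
E: start 12:10 < 08:35? ✗; start 12:10 >= 06:15? ✓ → no.
N: start 12:50 < 08:35? ✗; start 12:50 >= 06:15? ✓ → no.
P: start 14:20 < 08:35? ✗; start 14:20 >= 06:15? ✓ → no.
R: start 08:35 < 08:35? ✗; start 08:35 >= 06:15? ✓ → no.
U: start 08:10 < 08:35? ✓; start 08:10 >= 06:15? ✓ → yes.
V: start 13:20 < 08:35? ✗; start 13:20 >= 06:15? ✓ → no.
W: start 08:15 < 08:35? ✓; start 08:15 >= 06:15? ✓ → yes.
Result: U, W.

U, W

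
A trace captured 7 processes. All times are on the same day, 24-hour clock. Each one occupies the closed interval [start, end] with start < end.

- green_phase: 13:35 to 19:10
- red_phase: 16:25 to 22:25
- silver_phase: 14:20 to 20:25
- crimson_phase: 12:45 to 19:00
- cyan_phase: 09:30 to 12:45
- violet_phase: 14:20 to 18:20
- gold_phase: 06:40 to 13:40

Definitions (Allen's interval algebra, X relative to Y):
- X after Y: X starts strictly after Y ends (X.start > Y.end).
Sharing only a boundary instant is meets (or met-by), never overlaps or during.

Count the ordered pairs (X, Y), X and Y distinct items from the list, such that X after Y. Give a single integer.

Checking all 42 ordered pairs for relation 'after'; matching pairs in alphabetical order:
(green_phase, cyan_phase): green_phase after cyan_phase ✓
(red_phase, cyan_phase): red_phase after cyan_phase ✓
(red_phase, gold_phase): red_phase after gold_phase ✓
(silver_phase, cyan_phase): silver_phase after cyan_phase ✓
(silver_phase, gold_phase): silver_phase after gold_phase ✓
(violet_phase, cyan_phase): violet_phase after cyan_phase ✓
(violet_phase, gold_phase): violet_phase after gold_phase ✓
Count: 7.

7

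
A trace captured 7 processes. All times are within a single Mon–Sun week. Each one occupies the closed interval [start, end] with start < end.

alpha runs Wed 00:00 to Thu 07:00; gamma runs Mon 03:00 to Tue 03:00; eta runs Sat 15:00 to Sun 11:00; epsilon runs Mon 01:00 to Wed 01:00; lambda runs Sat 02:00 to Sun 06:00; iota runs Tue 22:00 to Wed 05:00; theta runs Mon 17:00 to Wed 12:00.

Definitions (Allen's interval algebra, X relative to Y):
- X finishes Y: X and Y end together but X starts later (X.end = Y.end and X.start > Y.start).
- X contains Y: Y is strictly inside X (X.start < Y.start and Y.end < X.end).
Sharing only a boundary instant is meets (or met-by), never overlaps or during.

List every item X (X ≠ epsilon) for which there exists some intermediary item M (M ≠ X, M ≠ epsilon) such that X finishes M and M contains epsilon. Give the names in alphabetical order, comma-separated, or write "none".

Target epsilon = [Mon 01:00, Wed 01:00].
Intermediaries M with M contains epsilon: none.
Union: none.

none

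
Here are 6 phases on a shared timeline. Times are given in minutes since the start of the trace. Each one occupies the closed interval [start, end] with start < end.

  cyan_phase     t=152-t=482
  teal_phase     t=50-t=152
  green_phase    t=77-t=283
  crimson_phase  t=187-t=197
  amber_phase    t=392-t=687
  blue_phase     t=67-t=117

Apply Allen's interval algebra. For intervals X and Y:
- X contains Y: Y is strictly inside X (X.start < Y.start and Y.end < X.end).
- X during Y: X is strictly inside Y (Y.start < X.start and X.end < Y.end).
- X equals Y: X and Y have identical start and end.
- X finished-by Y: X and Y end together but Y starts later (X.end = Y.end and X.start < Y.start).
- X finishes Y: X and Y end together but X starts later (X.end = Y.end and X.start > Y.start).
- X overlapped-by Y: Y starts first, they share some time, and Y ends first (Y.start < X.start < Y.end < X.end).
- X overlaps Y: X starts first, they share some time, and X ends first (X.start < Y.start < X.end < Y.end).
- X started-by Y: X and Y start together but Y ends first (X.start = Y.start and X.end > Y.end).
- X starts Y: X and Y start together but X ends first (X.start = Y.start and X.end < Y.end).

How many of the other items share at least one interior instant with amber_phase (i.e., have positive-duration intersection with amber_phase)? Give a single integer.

1

Target amber_phase = [t=392, t=687].
blue_phase [t=67, t=117] → before → no.
crimson_phase [t=187, t=197] → before → no.
cyan_phase [t=152, t=482] → overlaps → counts.
green_phase [t=77, t=283] → before → no.
teal_phase [t=50, t=152] → before → no.
Total: 1.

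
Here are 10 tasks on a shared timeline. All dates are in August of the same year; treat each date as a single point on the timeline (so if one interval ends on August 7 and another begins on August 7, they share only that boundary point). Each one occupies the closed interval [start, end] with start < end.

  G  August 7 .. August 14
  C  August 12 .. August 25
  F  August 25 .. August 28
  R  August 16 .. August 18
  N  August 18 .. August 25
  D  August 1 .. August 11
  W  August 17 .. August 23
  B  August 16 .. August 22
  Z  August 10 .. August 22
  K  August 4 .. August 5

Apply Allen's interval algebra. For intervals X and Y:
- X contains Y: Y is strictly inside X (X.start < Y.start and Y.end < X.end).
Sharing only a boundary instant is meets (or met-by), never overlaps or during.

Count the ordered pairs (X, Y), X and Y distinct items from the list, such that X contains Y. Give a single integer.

Checking all 90 ordered pairs for relation 'contains'; matching pairs in alphabetical order:
(C, B): C contains B ✓
(C, R): C contains R ✓
(C, W): C contains W ✓
(D, K): D contains K ✓
(Z, R): Z contains R ✓
Count: 5.

5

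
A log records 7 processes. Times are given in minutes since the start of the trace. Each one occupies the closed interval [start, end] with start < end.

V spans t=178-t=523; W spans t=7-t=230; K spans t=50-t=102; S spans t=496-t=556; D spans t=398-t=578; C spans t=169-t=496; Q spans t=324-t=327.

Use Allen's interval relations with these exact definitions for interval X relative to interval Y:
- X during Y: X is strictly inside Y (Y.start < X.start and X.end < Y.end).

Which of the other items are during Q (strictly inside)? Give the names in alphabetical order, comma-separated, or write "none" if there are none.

none

Target Q = [t=324, t=327].
C [t=169, t=496] → contains → no.
D [t=398, t=578] → after → no.
K [t=50, t=102] → before → no.
S [t=496, t=556] → after → no.
V [t=178, t=523] → contains → no.
W [t=7, t=230] → before → no.
Result: none.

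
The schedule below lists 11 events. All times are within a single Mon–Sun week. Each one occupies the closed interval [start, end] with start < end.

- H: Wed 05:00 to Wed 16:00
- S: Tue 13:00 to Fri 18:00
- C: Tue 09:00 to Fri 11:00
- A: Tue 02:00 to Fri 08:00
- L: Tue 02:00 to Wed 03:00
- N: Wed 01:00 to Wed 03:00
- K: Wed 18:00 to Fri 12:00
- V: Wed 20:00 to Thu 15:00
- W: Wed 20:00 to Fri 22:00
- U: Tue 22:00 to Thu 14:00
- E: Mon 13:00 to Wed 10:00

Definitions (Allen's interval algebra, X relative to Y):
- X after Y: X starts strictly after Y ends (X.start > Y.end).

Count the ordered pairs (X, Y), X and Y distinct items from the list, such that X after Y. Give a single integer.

14

Checking all 110 ordered pairs for relation 'after'; matching pairs in alphabetical order:
(H, L): H after L ✓
(H, N): H after N ✓
(K, E): K after E ✓
(K, H): K after H ✓
(K, L): K after L ✓
(K, N): K after N ✓
(V, E): V after E ✓
(V, H): V after H ✓
(V, L): V after L ✓
(V, N): V after N ✓
(W, E): W after E ✓
(W, H): W after H ✓
(W, L): W after L ✓
(W, N): W after N ✓
Count: 14.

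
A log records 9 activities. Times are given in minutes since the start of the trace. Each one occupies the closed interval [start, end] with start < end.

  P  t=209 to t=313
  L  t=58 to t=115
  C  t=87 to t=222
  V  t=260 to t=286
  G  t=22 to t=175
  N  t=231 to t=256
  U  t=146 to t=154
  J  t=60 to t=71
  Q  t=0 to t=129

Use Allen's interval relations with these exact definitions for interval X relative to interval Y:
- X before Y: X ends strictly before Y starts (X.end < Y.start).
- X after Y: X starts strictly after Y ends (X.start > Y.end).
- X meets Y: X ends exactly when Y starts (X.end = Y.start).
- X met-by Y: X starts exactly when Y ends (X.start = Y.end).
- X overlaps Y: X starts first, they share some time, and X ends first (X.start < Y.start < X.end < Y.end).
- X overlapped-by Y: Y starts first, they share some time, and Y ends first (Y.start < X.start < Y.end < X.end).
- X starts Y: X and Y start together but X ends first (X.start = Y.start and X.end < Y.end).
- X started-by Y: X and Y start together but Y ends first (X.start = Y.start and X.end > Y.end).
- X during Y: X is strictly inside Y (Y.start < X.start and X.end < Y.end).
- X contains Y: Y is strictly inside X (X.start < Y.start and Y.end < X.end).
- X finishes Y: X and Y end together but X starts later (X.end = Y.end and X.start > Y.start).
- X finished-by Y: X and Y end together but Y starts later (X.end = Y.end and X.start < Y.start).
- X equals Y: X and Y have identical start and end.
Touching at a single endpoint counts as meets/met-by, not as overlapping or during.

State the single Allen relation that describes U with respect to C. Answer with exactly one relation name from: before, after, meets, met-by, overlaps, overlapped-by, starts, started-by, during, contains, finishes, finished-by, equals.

during

U = [t=146, t=154]; C = [t=87, t=222].
Compare endpoints: U.start > C.start, U.start < C.end, U.end > C.start, U.end < C.end.
That pattern is 'during'.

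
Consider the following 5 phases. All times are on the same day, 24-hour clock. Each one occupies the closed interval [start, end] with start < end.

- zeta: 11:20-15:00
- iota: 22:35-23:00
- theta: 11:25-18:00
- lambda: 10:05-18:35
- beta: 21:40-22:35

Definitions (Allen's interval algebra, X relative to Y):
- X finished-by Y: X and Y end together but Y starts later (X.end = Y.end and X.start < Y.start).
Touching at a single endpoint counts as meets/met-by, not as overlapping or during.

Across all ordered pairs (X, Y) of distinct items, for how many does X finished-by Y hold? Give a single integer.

Checking all 20 ordered pairs for relation 'finished-by'; matching pairs in alphabetical order:
No pair satisfies it.
Count: 0.

0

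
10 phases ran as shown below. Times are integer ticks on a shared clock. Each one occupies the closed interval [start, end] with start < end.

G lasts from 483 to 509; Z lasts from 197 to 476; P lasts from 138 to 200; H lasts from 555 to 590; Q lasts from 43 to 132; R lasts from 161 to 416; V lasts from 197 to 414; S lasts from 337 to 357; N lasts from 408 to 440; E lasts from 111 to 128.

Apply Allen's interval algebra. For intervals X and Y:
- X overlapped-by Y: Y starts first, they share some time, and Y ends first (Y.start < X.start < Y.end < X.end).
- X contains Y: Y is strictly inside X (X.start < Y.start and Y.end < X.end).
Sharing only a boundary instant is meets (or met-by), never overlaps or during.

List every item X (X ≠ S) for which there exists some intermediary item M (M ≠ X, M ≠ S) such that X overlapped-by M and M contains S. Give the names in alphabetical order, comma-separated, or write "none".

N, Z

Target S = [337, 357].
Intermediaries M with M contains S: R, V, Z.
Via R — items with X overlapped-by R: N, Z.
Via V — items with X overlapped-by V: N.
Via Z — items with X overlapped-by Z: none.
Union: N, Z.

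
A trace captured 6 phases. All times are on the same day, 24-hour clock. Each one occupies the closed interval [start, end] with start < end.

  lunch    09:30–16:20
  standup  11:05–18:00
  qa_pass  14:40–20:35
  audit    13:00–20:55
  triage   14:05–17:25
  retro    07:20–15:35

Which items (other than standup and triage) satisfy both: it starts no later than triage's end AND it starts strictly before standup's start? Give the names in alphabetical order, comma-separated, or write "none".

Conditions: its start is no later than triage's end (X.start <= 17:25) AND its start is strictly before standup's start (X.start < 11:05).
audit: start 13:00 <= 17:25? ✓; start 13:00 < 11:05? ✗ → no.
lunch: start 09:30 <= 17:25? ✓; start 09:30 < 11:05? ✓ → yes.
qa_pass: start 14:40 <= 17:25? ✓; start 14:40 < 11:05? ✗ → no.
retro: start 07:20 <= 17:25? ✓; start 07:20 < 11:05? ✓ → yes.
Result: lunch, retro.

lunch, retro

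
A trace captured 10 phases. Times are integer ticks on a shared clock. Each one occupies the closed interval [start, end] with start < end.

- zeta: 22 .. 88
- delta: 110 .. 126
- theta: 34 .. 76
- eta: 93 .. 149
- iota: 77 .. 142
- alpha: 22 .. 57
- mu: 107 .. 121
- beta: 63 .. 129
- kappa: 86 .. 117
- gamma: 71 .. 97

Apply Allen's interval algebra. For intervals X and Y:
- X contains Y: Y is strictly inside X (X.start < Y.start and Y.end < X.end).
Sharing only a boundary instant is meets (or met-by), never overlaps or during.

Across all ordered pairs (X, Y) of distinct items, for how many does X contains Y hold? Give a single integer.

Checking all 90 ordered pairs for relation 'contains'; matching pairs in alphabetical order:
(beta, delta): beta contains delta ✓
(beta, gamma): beta contains gamma ✓
(beta, kappa): beta contains kappa ✓
(beta, mu): beta contains mu ✓
(eta, delta): eta contains delta ✓
(eta, mu): eta contains mu ✓
(iota, delta): iota contains delta ✓
(iota, kappa): iota contains kappa ✓
(iota, mu): iota contains mu ✓
(zeta, theta): zeta contains theta ✓
Count: 10.

10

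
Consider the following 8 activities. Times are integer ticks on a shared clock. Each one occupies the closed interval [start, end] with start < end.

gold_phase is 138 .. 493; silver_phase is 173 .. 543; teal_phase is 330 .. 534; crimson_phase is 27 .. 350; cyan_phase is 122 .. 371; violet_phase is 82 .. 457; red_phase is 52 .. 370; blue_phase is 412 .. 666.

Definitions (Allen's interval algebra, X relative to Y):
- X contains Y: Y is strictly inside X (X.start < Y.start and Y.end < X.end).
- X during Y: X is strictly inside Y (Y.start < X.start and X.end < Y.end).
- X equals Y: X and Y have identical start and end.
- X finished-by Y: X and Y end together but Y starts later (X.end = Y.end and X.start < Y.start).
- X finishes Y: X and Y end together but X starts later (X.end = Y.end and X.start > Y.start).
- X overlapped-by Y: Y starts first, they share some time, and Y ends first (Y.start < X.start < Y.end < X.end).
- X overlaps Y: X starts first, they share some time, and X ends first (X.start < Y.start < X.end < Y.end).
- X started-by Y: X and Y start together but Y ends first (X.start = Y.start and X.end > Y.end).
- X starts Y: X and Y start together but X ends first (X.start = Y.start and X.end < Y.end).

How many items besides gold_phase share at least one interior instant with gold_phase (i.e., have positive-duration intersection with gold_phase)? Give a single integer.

7

Target gold_phase = [138, 493].
blue_phase [412, 666] → overlapped-by → counts.
crimson_phase [27, 350] → overlaps → counts.
cyan_phase [122, 371] → overlaps → counts.
red_phase [52, 370] → overlaps → counts.
silver_phase [173, 543] → overlapped-by → counts.
teal_phase [330, 534] → overlapped-by → counts.
violet_phase [82, 457] → overlaps → counts.
Total: 7.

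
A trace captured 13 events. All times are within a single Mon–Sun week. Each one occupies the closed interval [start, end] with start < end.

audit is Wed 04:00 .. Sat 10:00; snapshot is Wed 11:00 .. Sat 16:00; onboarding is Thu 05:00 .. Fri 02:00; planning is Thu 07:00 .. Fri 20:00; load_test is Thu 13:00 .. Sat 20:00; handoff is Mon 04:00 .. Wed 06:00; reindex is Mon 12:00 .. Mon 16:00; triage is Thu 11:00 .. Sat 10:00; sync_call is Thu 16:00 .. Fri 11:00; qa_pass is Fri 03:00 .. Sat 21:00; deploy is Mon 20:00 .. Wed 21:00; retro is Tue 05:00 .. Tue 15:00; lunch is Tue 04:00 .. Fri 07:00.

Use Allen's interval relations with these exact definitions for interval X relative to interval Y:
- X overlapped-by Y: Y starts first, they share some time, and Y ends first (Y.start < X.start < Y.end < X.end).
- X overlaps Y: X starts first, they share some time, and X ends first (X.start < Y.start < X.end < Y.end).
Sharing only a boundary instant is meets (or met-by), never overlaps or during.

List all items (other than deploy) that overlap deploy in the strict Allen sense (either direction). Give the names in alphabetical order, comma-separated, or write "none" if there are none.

audit, handoff, lunch, snapshot

Target deploy = [Mon 20:00, Wed 21:00].
audit [Wed 04:00, Sat 10:00] → overlapped-by → yes.
handoff [Mon 04:00, Wed 06:00] → overlaps → yes.
load_test [Thu 13:00, Sat 20:00] → after → no.
lunch [Tue 04:00, Fri 07:00] → overlapped-by → yes.
onboarding [Thu 05:00, Fri 02:00] → after → no.
planning [Thu 07:00, Fri 20:00] → after → no.
qa_pass [Fri 03:00, Sat 21:00] → after → no.
reindex [Mon 12:00, Mon 16:00] → before → no.
retro [Tue 05:00, Tue 15:00] → during → no.
snapshot [Wed 11:00, Sat 16:00] → overlapped-by → yes.
sync_call [Thu 16:00, Fri 11:00] → after → no.
triage [Thu 11:00, Sat 10:00] → after → no.
Result: audit, handoff, lunch, snapshot.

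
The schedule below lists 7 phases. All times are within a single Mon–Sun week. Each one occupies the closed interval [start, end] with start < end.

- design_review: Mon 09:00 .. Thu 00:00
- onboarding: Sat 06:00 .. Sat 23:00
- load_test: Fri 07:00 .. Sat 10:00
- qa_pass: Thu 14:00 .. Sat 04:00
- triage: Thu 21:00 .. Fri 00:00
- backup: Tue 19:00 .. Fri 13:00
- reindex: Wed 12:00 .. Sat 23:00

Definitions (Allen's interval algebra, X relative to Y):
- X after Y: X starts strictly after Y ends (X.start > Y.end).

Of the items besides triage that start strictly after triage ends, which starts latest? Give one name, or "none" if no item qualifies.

onboarding

Target triage = [Thu 21:00, Fri 00:00].
backup [Tue 19:00, Fri 13:00] → contains → excluded.
design_review [Mon 09:00, Thu 00:00] → before → excluded.
load_test [Fri 07:00, Sat 10:00] → after → candidate.
onboarding [Sat 06:00, Sat 23:00] → after → candidate.
qa_pass [Thu 14:00, Sat 04:00] → contains → excluded.
reindex [Wed 12:00, Sat 23:00] → contains → excluded.
Among candidates, latest start is Sat 06:00 → onboarding.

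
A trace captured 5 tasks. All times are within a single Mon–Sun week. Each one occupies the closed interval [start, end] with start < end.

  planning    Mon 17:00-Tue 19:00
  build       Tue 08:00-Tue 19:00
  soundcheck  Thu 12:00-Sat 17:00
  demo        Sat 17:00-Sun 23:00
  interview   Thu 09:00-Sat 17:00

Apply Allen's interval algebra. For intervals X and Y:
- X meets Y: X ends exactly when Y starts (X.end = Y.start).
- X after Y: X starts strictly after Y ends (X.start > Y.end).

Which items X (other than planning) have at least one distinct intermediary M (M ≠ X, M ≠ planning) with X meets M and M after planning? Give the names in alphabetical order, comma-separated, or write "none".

interview, soundcheck

Target planning = [Mon 17:00, Tue 19:00].
Intermediaries M with M after planning: demo, interview, soundcheck.
Via demo — items with X meets demo: interview, soundcheck.
Via interview — items with X meets interview: none.
Via soundcheck — items with X meets soundcheck: none.
Union: interview, soundcheck.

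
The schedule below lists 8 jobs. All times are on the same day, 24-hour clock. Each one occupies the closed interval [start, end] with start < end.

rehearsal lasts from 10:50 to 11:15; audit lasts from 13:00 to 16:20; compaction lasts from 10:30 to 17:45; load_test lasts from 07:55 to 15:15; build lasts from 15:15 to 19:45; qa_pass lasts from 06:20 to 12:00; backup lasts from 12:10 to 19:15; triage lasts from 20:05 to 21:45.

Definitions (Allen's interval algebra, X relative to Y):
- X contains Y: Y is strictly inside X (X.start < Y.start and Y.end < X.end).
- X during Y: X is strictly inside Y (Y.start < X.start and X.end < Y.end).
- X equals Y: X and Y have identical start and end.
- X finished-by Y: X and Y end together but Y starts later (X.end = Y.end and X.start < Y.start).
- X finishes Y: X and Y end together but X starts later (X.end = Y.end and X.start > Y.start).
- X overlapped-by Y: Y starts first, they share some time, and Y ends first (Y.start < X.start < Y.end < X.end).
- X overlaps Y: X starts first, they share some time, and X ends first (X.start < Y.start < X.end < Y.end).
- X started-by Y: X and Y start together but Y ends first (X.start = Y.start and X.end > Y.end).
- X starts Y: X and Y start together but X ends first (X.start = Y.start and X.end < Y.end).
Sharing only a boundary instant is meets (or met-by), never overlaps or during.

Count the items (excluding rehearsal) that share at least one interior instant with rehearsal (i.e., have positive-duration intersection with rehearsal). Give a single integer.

Target rehearsal = [10:50, 11:15].
audit [13:00, 16:20] → after → no.
backup [12:10, 19:15] → after → no.
build [15:15, 19:45] → after → no.
compaction [10:30, 17:45] → contains → counts.
load_test [07:55, 15:15] → contains → counts.
qa_pass [06:20, 12:00] → contains → counts.
triage [20:05, 21:45] → after → no.
Total: 3.

3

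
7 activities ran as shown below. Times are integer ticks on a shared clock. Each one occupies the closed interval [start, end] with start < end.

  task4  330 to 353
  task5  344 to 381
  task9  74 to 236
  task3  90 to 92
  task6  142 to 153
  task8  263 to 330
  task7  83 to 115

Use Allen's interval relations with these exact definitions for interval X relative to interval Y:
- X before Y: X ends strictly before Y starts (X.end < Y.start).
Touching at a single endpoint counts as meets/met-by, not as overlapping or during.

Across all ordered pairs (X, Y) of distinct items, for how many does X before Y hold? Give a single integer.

Checking all 42 ordered pairs for relation 'before'; matching pairs in alphabetical order:
(task3, task4): task3 before task4 ✓
(task3, task5): task3 before task5 ✓
(task3, task6): task3 before task6 ✓
(task3, task8): task3 before task8 ✓
(task6, task4): task6 before task4 ✓
(task6, task5): task6 before task5 ✓
(task6, task8): task6 before task8 ✓
(task7, task4): task7 before task4 ✓
(task7, task5): task7 before task5 ✓
(task7, task6): task7 before task6 ✓
(task7, task8): task7 before task8 ✓
(task8, task5): task8 before task5 ✓
(task9, task4): task9 before task4 ✓
(task9, task5): task9 before task5 ✓
(task9, task8): task9 before task8 ✓
Count: 15.

15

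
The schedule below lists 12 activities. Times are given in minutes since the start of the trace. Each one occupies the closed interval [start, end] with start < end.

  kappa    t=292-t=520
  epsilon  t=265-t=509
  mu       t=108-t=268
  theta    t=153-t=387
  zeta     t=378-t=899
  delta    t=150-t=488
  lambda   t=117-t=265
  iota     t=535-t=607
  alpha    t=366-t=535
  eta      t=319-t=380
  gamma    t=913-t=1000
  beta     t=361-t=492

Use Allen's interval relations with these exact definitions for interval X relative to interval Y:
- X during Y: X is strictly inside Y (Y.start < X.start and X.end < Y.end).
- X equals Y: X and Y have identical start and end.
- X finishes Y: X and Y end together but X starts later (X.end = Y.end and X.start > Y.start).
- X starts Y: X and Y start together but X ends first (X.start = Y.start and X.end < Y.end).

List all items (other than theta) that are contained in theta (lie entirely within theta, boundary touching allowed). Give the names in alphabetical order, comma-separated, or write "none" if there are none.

Target theta = [t=153, t=387].
alpha [t=366, t=535] → overlapped-by → no.
beta [t=361, t=492] → overlapped-by → no.
delta [t=150, t=488] → contains → no.
epsilon [t=265, t=509] → overlapped-by → no.
eta [t=319, t=380] → during → yes.
gamma [t=913, t=1000] → after → no.
iota [t=535, t=607] → after → no.
kappa [t=292, t=520] → overlapped-by → no.
lambda [t=117, t=265] → overlaps → no.
mu [t=108, t=268] → overlaps → no.
zeta [t=378, t=899] → overlapped-by → no.
Result: eta.

eta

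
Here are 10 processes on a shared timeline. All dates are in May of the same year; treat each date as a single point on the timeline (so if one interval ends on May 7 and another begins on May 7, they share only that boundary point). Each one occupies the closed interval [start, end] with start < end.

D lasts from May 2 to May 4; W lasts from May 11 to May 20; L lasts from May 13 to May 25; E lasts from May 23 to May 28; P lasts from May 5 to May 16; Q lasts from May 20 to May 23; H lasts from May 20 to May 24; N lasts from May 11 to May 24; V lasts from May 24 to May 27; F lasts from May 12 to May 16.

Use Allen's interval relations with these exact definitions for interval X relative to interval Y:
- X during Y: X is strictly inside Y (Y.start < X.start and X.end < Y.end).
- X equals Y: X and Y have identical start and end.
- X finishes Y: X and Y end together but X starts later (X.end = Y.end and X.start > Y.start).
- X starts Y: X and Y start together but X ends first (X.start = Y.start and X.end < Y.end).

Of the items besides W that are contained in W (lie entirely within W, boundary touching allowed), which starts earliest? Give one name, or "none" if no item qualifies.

Target W = [May 11, May 20].
D [May 2, May 4] → before → excluded.
E [May 23, May 28] → after → excluded.
F [May 12, May 16] → during → candidate.
H [May 20, May 24] → met-by → excluded.
L [May 13, May 25] → overlapped-by → excluded.
N [May 11, May 24] → started-by → excluded.
P [May 5, May 16] → overlaps → excluded.
Q [May 20, May 23] → met-by → excluded.
V [May 24, May 27] → after → excluded.
Among candidates, earliest start is May 12 → F.

F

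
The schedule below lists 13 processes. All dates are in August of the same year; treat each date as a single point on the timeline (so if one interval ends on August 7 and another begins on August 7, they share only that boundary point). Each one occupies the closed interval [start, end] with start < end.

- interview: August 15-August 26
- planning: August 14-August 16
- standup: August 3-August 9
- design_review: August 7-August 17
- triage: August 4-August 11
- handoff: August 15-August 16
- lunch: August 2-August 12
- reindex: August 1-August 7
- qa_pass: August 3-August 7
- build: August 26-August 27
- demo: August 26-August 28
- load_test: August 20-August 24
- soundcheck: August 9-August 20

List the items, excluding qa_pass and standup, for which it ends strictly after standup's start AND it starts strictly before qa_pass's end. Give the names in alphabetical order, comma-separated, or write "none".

lunch, reindex, triage

Conditions: its end is strictly after standup's start (X.end > August 3) AND its start is strictly before qa_pass's end (X.start < August 7).
build: end August 27 > August 3? ✓; start August 26 < August 7? ✗ → no.
demo: end August 28 > August 3? ✓; start August 26 < August 7? ✗ → no.
design_review: end August 17 > August 3? ✓; start August 7 < August 7? ✗ → no.
handoff: end August 16 > August 3? ✓; start August 15 < August 7? ✗ → no.
interview: end August 26 > August 3? ✓; start August 15 < August 7? ✗ → no.
load_test: end August 24 > August 3? ✓; start August 20 < August 7? ✗ → no.
lunch: end August 12 > August 3? ✓; start August 2 < August 7? ✓ → yes.
planning: end August 16 > August 3? ✓; start August 14 < August 7? ✗ → no.
reindex: end August 7 > August 3? ✓; start August 1 < August 7? ✓ → yes.
soundcheck: end August 20 > August 3? ✓; start August 9 < August 7? ✗ → no.
triage: end August 11 > August 3? ✓; start August 4 < August 7? ✓ → yes.
Result: lunch, reindex, triage.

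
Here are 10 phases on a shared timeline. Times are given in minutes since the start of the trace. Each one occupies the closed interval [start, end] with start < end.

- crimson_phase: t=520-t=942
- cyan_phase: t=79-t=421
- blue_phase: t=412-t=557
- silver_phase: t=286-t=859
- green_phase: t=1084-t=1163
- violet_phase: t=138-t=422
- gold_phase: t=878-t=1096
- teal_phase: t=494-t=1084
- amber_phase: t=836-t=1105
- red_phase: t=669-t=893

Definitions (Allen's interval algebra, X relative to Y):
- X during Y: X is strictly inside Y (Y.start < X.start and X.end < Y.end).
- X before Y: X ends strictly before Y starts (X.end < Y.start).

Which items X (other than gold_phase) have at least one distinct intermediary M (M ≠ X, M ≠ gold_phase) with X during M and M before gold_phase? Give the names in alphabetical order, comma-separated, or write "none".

Target gold_phase = [t=878, t=1096].
Intermediaries M with M before gold_phase: blue_phase, cyan_phase, silver_phase, violet_phase.
Via blue_phase — items with X during blue_phase: none.
Via cyan_phase — items with X during cyan_phase: none.
Via silver_phase — items with X during silver_phase: blue_phase.
Via violet_phase — items with X during violet_phase: none.
Union: blue_phase.

blue_phase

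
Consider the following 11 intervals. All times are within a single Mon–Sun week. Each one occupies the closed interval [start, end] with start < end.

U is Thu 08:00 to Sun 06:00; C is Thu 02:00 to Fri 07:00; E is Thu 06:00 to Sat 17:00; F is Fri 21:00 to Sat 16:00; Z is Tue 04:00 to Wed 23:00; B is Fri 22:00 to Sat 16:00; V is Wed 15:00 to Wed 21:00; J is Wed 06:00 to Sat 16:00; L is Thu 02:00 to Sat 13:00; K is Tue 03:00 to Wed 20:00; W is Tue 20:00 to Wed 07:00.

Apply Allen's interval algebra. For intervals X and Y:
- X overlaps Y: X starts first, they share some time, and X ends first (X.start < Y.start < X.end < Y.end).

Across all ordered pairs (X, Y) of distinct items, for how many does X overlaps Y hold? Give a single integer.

14

Checking all 110 ordered pairs for relation 'overlaps'; matching pairs in alphabetical order:
(C, E): C overlaps E ✓
(C, U): C overlaps U ✓
(E, U): E overlaps U ✓
(J, E): J overlaps E ✓
(J, U): J overlaps U ✓
(K, J): K overlaps J ✓
(K, V): K overlaps V ✓
(K, Z): K overlaps Z ✓
(L, B): L overlaps B ✓
(L, E): L overlaps E ✓
(L, F): L overlaps F ✓
(L, U): L overlaps U ✓
(W, J): W overlaps J ✓
(Z, J): Z overlaps J ✓
Count: 14.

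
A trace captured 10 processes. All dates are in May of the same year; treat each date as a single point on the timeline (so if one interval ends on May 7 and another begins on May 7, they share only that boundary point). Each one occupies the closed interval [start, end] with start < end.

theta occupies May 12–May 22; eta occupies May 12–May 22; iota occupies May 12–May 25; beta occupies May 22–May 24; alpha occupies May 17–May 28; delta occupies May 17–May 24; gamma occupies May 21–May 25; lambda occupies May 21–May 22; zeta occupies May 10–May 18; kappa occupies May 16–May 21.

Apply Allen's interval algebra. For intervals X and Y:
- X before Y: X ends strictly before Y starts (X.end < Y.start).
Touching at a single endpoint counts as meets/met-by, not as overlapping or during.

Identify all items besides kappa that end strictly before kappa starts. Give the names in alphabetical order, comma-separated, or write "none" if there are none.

none

Target kappa = [May 16, May 21].
alpha [May 17, May 28] → overlapped-by → no.
beta [May 22, May 24] → after → no.
delta [May 17, May 24] → overlapped-by → no.
eta [May 12, May 22] → contains → no.
gamma [May 21, May 25] → met-by → no.
iota [May 12, May 25] → contains → no.
lambda [May 21, May 22] → met-by → no.
theta [May 12, May 22] → contains → no.
zeta [May 10, May 18] → overlaps → no.
Result: none.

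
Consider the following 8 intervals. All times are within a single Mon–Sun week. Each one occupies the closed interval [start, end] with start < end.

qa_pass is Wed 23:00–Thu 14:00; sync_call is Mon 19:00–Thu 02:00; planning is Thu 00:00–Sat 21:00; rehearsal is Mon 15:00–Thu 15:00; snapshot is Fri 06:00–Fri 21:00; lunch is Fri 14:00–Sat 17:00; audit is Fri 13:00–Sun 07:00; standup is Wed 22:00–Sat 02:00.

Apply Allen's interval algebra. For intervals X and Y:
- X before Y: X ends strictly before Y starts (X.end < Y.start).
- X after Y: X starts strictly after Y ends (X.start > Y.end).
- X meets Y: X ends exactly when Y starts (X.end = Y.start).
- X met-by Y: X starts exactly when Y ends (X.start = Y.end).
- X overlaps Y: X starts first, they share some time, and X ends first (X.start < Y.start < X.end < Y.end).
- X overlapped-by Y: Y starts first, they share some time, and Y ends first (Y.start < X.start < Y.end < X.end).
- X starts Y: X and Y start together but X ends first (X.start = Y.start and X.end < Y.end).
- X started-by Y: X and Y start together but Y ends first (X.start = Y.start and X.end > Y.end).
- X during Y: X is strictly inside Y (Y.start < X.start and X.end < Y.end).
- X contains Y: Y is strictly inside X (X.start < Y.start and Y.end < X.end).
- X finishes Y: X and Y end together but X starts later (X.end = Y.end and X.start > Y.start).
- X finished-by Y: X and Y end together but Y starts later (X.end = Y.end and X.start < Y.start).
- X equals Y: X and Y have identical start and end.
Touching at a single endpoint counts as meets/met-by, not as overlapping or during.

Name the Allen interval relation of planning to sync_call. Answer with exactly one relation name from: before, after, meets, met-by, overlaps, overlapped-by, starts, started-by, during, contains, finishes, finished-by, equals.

planning = [Thu 00:00, Sat 21:00]; sync_call = [Mon 19:00, Thu 02:00].
Compare endpoints: planning.start > sync_call.start, planning.start < sync_call.end, planning.end > sync_call.start, planning.end > sync_call.end.
That pattern is 'overlapped-by'.

overlapped-by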